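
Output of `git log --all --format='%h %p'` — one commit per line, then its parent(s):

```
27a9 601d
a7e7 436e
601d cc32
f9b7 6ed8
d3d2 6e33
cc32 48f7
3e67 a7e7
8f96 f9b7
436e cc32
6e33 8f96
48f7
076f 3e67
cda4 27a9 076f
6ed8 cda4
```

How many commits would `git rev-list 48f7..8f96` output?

11

Reachable from 8f96: {076f, 27a9, 3e67, 436e, 48f7, 601d, 6ed8, 8f96, a7e7, cc32, cda4, f9b7}.
Reachable from 48f7: {48f7}.
In 8f96's history but not 48f7's: {076f, 27a9, 3e67, 436e, 601d, 6ed8, 8f96, a7e7, cc32, cda4, f9b7} — 11 commits.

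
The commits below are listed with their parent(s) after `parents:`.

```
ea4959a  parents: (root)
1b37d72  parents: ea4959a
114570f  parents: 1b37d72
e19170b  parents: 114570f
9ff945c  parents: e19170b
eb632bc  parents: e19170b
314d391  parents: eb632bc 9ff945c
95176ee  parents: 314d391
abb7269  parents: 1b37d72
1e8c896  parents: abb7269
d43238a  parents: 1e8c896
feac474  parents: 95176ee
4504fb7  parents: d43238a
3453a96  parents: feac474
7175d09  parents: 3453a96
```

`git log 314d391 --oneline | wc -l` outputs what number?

Walking parent pointers from 314d391: reachable set = {114570f, 1b37d72, 314d391, 9ff945c, e19170b, ea4959a, eb632bc}.
That is 7 commits.

7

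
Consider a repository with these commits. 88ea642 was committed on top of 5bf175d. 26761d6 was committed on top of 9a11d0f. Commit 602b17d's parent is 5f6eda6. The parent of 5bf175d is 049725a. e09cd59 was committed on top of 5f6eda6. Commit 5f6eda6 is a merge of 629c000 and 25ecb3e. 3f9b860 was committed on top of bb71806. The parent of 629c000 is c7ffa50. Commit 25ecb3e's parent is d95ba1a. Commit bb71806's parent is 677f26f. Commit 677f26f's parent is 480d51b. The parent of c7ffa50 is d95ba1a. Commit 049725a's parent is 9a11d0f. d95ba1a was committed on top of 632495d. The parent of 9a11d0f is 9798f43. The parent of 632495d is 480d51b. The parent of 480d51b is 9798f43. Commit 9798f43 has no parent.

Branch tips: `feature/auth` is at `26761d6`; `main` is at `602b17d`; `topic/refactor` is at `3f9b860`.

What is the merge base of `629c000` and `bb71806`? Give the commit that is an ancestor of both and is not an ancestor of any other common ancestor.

480d51b

Ancestors of 629c000: {480d51b, 629c000, 632495d, 9798f43, c7ffa50, d95ba1a}.
Ancestors of bb71806: {480d51b, 677f26f, 9798f43, bb71806}.
Common ancestors: {480d51b, 9798f43}.
Among these, 480d51b is not an ancestor of any other common ancestor — it is the merge base.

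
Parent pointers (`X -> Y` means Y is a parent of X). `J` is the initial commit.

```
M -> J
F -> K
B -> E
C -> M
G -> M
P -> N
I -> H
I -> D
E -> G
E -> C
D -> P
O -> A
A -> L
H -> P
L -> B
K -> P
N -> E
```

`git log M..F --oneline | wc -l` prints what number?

Reachable from F: {C, E, F, G, J, K, M, N, P}.
Reachable from M: {J, M}.
In F's history but not M's: {C, E, F, G, K, N, P} — 7 commits.

7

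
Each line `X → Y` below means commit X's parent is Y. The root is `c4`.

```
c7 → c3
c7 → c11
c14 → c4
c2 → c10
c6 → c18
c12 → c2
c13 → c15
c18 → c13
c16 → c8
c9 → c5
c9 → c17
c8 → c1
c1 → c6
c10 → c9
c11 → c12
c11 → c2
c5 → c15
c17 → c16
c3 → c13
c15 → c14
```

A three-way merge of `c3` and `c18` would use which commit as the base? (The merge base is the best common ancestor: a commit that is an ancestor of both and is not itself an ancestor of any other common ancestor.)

c13

Ancestors of c3: {c13, c14, c15, c3, c4}.
Ancestors of c18: {c13, c14, c15, c18, c4}.
Common ancestors: {c13, c14, c15, c4}.
Among these, c13 is not an ancestor of any other common ancestor — it is the merge base.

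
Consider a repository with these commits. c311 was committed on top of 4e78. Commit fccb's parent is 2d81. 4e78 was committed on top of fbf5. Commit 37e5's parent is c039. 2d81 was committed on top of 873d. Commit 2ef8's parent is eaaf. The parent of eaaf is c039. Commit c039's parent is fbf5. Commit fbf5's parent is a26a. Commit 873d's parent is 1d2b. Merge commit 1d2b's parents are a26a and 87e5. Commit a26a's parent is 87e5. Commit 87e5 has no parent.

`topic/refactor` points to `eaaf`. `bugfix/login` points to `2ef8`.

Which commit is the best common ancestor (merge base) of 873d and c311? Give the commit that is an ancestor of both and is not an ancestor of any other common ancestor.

Ancestors of 873d: {1d2b, 873d, 87e5, a26a}.
Ancestors of c311: {4e78, 87e5, a26a, c311, fbf5}.
Common ancestors: {87e5, a26a}.
Among these, a26a is not an ancestor of any other common ancestor — it is the merge base.

a26a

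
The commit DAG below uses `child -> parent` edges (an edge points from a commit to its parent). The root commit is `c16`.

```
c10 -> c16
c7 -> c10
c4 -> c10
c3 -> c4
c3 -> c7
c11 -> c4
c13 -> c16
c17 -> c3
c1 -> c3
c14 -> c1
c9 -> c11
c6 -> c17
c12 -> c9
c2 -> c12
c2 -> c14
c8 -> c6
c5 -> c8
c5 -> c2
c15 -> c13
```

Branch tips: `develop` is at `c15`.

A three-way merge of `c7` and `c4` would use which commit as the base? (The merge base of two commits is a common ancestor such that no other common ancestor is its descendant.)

Ancestors of c7: {c10, c16, c7}.
Ancestors of c4: {c10, c16, c4}.
Common ancestors: {c10, c16}.
Among these, c10 is not an ancestor of any other common ancestor — it is the merge base.

c10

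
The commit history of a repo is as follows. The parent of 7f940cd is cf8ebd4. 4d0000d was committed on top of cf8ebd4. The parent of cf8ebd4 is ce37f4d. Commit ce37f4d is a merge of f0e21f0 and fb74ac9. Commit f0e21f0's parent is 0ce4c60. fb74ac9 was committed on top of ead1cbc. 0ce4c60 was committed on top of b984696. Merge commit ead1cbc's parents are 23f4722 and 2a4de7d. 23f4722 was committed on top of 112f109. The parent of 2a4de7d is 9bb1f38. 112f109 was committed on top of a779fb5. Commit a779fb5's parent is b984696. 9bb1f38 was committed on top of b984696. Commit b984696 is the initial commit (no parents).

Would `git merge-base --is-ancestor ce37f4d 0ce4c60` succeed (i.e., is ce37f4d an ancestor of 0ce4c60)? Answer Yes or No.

Ancestors of 0ce4c60: {0ce4c60, b984696}.
ce37f4d is not in that set, so it is not an ancestor of 0ce4c60.

No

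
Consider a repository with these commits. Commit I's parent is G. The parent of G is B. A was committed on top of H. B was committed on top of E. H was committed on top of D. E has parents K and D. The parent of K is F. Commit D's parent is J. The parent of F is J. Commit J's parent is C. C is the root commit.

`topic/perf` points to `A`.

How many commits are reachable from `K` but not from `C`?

3

Reachable from K: {C, F, J, K}.
Reachable from C: {C}.
In K's history but not C's: {F, J, K} — 3 commits.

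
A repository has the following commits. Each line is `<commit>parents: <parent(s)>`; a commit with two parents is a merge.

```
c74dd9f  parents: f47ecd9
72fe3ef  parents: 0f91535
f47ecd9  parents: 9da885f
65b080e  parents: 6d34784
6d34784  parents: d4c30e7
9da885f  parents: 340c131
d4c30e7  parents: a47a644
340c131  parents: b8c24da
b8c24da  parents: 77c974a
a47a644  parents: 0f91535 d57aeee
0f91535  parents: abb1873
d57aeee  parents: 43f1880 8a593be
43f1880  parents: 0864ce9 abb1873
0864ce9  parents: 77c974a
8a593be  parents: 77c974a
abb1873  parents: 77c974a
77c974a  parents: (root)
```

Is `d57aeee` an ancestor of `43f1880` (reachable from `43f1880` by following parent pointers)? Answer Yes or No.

No

Ancestors of 43f1880: {0864ce9, 43f1880, 77c974a, abb1873}.
d57aeee is not in that set, so it is not an ancestor of 43f1880.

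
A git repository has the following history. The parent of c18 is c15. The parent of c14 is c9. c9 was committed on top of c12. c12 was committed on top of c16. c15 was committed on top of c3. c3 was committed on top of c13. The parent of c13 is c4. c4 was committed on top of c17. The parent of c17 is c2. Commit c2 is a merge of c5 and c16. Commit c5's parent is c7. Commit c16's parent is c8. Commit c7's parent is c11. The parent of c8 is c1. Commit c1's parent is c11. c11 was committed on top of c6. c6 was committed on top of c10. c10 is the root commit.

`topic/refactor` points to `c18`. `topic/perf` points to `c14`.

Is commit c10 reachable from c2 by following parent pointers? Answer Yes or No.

Ancestors of c2 (commits reachable by following parents): {c1, c10, c11, c16, c2, c5, c6, c7, c8}.
c10 is in that set, so it is an ancestor of c2.

Yes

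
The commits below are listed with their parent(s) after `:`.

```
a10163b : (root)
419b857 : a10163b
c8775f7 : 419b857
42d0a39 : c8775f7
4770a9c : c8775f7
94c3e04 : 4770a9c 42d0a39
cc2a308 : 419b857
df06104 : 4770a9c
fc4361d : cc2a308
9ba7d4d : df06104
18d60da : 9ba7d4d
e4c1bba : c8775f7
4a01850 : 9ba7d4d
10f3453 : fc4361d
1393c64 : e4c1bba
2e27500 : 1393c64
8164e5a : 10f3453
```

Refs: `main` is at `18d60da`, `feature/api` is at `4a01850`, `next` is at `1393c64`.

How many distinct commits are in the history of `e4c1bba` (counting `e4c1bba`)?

4

Walking parent pointers from e4c1bba: reachable set = {419b857, a10163b, c8775f7, e4c1bba}.
That is 4 commits.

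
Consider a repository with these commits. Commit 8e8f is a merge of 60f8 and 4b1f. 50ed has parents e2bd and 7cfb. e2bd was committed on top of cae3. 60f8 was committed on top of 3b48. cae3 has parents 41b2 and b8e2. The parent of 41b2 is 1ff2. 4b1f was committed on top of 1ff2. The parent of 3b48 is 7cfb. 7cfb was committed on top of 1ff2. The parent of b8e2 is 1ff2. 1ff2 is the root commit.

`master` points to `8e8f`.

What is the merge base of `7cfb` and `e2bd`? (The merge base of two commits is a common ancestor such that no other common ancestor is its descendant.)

1ff2

Ancestors of 7cfb: {1ff2, 7cfb}.
Ancestors of e2bd: {1ff2, 41b2, b8e2, cae3, e2bd}.
Common ancestors: {1ff2}.
The only common ancestor is 1ff2, so it is the merge base.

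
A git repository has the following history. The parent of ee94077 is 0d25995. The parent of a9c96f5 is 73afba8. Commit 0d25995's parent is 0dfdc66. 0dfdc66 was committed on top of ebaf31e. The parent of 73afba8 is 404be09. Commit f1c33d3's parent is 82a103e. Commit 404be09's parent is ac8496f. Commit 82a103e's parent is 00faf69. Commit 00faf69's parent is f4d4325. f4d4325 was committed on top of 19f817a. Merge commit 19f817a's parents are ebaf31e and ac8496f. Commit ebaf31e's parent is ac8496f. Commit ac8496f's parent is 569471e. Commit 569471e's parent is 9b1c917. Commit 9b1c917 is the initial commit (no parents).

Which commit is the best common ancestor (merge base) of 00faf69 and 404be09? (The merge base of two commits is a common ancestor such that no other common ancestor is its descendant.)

ac8496f

Ancestors of 00faf69: {00faf69, 19f817a, 569471e, 9b1c917, ac8496f, ebaf31e, f4d4325}.
Ancestors of 404be09: {404be09, 569471e, 9b1c917, ac8496f}.
Common ancestors: {569471e, 9b1c917, ac8496f}.
Among these, ac8496f is not an ancestor of any other common ancestor — it is the merge base.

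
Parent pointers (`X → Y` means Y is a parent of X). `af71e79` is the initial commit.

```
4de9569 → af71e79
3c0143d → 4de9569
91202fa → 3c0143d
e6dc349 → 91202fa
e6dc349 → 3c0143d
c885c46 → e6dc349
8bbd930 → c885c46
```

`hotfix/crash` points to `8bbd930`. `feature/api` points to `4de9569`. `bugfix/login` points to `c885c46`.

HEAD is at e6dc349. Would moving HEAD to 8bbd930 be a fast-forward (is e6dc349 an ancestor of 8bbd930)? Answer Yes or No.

A fast-forward from e6dc349 to 8bbd930 is possible iff e6dc349 is an ancestor of 8bbd930.
Ancestors of 8bbd930: {3c0143d, 4de9569, 8bbd930, 91202fa, af71e79, c885c46, e6dc349}.
e6dc349 is among them, so fast-forward is possible.

Yes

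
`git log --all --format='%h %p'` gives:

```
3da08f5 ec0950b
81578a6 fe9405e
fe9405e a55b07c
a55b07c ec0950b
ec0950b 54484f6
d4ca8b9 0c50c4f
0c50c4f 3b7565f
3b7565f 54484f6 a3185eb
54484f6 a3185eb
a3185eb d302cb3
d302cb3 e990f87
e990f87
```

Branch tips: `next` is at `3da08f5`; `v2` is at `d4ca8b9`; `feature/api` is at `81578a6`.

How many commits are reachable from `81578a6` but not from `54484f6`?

4

Reachable from 81578a6: {54484f6, 81578a6, a3185eb, a55b07c, d302cb3, e990f87, ec0950b, fe9405e}.
Reachable from 54484f6: {54484f6, a3185eb, d302cb3, e990f87}.
In 81578a6's history but not 54484f6's: {81578a6, a55b07c, ec0950b, fe9405e} — 4 commits.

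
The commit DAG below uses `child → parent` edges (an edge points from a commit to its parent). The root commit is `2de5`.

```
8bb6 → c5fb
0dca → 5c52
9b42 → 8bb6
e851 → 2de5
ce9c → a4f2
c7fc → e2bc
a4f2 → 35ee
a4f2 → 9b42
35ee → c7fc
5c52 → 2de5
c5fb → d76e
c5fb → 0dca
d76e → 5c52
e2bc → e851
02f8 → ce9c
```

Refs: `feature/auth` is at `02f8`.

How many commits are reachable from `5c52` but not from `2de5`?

Reachable from 5c52: {2de5, 5c52}.
Reachable from 2de5: {2de5}.
In 5c52's history but not 2de5's: {5c52} — 1 commit.

1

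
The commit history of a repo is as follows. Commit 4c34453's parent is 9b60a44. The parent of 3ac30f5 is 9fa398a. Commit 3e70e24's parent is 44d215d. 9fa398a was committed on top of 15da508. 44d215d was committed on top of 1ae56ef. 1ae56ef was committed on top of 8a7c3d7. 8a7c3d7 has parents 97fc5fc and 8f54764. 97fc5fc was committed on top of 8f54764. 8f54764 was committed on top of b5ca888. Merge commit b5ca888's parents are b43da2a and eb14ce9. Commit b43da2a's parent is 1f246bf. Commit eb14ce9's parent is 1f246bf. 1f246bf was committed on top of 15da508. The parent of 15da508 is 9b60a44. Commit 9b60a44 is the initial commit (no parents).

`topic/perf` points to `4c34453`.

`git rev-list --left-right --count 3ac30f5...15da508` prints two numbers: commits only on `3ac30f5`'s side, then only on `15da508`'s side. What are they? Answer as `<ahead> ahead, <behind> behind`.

2 ahead, 0 behind

Reachable from 3ac30f5: {15da508, 3ac30f5, 9b60a44, 9fa398a}.
Reachable from 15da508: {15da508, 9b60a44}.
Only in 3ac30f5's history (ahead): {3ac30f5, 9fa398a} — 2.
Only in 15da508's history (behind): {} — 0.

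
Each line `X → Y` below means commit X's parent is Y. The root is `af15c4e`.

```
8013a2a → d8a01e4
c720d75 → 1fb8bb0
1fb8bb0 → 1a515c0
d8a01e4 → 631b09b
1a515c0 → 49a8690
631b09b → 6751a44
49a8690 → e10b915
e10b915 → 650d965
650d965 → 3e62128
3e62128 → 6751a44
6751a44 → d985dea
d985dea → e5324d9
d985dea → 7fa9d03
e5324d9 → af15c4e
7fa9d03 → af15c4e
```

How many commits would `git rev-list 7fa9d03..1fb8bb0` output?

Reachable from 1fb8bb0: {1a515c0, 1fb8bb0, 3e62128, 49a8690, 650d965, 6751a44, 7fa9d03, af15c4e, d985dea, e10b915, e5324d9}.
Reachable from 7fa9d03: {7fa9d03, af15c4e}.
In 1fb8bb0's history but not 7fa9d03's: {1a515c0, 1fb8bb0, 3e62128, 49a8690, 650d965, 6751a44, d985dea, e10b915, e5324d9} — 9 commits.

9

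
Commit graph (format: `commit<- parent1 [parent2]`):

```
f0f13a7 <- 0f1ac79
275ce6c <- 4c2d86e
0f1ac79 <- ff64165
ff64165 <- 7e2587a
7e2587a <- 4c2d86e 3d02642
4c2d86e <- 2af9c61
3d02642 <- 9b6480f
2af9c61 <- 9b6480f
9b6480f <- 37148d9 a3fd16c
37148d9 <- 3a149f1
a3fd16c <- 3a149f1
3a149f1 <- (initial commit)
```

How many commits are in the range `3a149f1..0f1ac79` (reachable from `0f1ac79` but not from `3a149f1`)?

Reachable from 0f1ac79: {0f1ac79, 2af9c61, 37148d9, 3a149f1, 3d02642, 4c2d86e, 7e2587a, 9b6480f, a3fd16c, ff64165}.
Reachable from 3a149f1: {3a149f1}.
In 0f1ac79's history but not 3a149f1's: {0f1ac79, 2af9c61, 37148d9, 3d02642, 4c2d86e, 7e2587a, 9b6480f, a3fd16c, ff64165} — 9 commits.

9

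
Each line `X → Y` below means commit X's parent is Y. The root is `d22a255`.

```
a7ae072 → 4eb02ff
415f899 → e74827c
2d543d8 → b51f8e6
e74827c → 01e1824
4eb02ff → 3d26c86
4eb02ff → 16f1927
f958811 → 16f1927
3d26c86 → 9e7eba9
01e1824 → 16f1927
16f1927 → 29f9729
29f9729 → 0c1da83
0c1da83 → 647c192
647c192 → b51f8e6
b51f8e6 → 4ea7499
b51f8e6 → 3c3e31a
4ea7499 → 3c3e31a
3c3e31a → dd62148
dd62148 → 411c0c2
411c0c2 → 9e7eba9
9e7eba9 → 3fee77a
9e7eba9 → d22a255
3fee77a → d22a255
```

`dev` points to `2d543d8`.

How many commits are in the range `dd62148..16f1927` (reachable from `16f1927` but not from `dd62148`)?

Reachable from 16f1927: {0c1da83, 16f1927, 29f9729, 3c3e31a, 3fee77a, 411c0c2, 4ea7499, 647c192, 9e7eba9, b51f8e6, d22a255, dd62148}.
Reachable from dd62148: {3fee77a, 411c0c2, 9e7eba9, d22a255, dd62148}.
In 16f1927's history but not dd62148's: {0c1da83, 16f1927, 29f9729, 3c3e31a, 4ea7499, 647c192, b51f8e6} — 7 commits.

7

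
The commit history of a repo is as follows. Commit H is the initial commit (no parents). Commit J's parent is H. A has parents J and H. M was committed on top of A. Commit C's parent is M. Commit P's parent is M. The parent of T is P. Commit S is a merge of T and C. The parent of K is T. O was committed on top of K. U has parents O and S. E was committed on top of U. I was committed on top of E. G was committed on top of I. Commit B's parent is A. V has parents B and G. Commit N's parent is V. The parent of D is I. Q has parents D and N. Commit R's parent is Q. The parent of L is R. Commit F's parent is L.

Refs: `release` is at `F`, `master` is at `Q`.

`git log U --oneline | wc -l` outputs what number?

Walking parent pointers from U: reachable set = {A, C, H, J, K, M, O, P, S, T, U}.
That is 11 commits.

11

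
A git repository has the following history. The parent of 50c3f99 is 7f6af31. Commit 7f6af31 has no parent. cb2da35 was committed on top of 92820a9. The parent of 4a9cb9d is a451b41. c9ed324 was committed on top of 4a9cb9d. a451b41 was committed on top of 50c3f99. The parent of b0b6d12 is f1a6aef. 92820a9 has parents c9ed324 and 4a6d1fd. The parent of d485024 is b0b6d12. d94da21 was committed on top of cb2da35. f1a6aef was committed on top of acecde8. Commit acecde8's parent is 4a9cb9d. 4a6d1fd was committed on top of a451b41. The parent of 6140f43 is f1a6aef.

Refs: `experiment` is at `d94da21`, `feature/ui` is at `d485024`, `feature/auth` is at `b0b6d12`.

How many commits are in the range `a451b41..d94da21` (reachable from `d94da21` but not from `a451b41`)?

Reachable from d94da21: {4a6d1fd, 4a9cb9d, 50c3f99, 7f6af31, 92820a9, a451b41, c9ed324, cb2da35, d94da21}.
Reachable from a451b41: {50c3f99, 7f6af31, a451b41}.
In d94da21's history but not a451b41's: {4a6d1fd, 4a9cb9d, 92820a9, c9ed324, cb2da35, d94da21} — 6 commits.

6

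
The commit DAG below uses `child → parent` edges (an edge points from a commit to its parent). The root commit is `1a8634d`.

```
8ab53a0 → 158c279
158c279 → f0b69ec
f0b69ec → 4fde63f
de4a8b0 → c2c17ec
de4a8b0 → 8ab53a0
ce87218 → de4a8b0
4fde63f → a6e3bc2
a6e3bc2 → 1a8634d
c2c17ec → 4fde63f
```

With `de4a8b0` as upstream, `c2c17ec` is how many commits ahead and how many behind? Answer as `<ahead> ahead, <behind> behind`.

0 ahead, 4 behind

Reachable from c2c17ec: {1a8634d, 4fde63f, a6e3bc2, c2c17ec}.
Reachable from de4a8b0: {158c279, 1a8634d, 4fde63f, 8ab53a0, a6e3bc2, c2c17ec, de4a8b0, f0b69ec}.
Only in c2c17ec's history (ahead): {} — 0.
Only in de4a8b0's history (behind): {158c279, 8ab53a0, de4a8b0, f0b69ec} — 4.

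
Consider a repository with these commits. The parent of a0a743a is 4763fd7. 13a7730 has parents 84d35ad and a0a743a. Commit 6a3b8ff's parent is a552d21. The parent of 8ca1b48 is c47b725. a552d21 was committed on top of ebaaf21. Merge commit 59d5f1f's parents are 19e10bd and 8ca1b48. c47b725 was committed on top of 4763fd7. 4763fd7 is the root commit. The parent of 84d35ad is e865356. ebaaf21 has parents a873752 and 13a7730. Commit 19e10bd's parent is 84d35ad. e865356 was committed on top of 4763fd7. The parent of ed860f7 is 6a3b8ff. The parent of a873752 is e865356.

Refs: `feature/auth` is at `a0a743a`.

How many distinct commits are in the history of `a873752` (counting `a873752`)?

Walking parent pointers from a873752: reachable set = {4763fd7, a873752, e865356}.
That is 3 commits.

3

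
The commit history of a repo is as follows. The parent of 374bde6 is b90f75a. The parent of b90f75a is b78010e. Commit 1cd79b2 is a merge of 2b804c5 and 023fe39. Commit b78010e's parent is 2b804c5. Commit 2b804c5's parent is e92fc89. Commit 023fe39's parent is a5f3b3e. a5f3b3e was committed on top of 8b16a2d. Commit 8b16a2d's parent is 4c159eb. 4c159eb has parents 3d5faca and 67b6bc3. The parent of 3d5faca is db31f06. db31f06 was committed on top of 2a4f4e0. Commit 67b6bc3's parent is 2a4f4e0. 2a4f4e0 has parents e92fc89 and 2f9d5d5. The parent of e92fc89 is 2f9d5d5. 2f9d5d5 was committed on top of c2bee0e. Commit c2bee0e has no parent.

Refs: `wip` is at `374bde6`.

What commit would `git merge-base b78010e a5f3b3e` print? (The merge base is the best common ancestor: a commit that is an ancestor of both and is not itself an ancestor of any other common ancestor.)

Ancestors of b78010e: {2b804c5, 2f9d5d5, b78010e, c2bee0e, e92fc89}.
Ancestors of a5f3b3e: {2a4f4e0, 2f9d5d5, 3d5faca, 4c159eb, 67b6bc3, 8b16a2d, a5f3b3e, c2bee0e, db31f06, e92fc89}.
Common ancestors: {2f9d5d5, c2bee0e, e92fc89}.
Among these, e92fc89 is not an ancestor of any other common ancestor — it is the merge base.

e92fc89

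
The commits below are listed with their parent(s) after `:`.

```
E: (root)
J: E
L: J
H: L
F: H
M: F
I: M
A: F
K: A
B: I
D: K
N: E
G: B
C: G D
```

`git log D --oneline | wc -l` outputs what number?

8

Walking parent pointers from D: reachable set = {A, D, E, F, H, J, K, L}.
That is 8 commits.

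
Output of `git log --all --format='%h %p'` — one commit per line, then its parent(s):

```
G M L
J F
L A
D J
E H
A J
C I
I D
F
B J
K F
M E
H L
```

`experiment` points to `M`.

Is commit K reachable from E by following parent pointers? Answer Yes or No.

Ancestors of E: {A, E, F, H, J, L}.
K is not in that set, so it is not an ancestor of E.

No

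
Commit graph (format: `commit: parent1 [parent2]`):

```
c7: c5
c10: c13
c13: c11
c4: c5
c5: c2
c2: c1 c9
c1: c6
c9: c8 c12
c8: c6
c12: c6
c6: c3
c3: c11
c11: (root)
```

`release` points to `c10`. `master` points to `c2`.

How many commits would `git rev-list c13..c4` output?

9

Reachable from c4: {c1, c11, c12, c2, c3, c4, c5, c6, c8, c9}.
Reachable from c13: {c11, c13}.
In c4's history but not c13's: {c1, c12, c2, c3, c4, c5, c6, c8, c9} — 9 commits.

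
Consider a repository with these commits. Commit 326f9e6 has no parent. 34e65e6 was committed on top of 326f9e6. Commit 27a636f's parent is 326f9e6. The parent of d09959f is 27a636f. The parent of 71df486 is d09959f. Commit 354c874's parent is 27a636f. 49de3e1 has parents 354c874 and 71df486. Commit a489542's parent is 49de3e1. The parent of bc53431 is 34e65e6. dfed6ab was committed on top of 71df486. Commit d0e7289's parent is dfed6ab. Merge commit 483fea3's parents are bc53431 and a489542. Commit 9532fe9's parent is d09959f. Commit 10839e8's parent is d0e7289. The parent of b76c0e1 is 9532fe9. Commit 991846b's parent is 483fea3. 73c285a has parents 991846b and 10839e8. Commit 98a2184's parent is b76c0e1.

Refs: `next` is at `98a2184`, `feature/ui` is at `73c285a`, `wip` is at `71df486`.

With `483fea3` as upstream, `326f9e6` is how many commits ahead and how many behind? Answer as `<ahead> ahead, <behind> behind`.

0 ahead, 9 behind

Reachable from 326f9e6: {326f9e6}.
Reachable from 483fea3: {27a636f, 326f9e6, 34e65e6, 354c874, 483fea3, 49de3e1, 71df486, a489542, bc53431, d09959f}.
Only in 326f9e6's history (ahead): {} — 0.
Only in 483fea3's history (behind): {27a636f, 34e65e6, 354c874, 483fea3, 49de3e1, 71df486, a489542, bc53431, d09959f} — 9.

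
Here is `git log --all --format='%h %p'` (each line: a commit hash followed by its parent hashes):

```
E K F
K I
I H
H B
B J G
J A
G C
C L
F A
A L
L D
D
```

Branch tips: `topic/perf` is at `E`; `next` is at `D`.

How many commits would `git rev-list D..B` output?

6

Reachable from B: {A, B, C, D, G, J, L}.
Reachable from D: {D}.
In B's history but not D's: {A, B, C, G, J, L} — 6 commits.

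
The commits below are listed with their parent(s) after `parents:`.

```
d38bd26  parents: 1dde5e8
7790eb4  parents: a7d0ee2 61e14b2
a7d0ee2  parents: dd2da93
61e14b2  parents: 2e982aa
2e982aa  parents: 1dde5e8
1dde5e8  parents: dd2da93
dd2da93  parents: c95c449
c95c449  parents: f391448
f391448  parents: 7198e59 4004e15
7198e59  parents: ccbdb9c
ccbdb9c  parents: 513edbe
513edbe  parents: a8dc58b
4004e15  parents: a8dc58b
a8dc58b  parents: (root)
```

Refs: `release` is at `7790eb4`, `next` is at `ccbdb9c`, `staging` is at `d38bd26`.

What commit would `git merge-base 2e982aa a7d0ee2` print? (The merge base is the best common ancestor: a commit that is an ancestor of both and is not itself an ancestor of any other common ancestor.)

Ancestors of 2e982aa: {1dde5e8, 2e982aa, 4004e15, 513edbe, 7198e59, a8dc58b, c95c449, ccbdb9c, dd2da93, f391448}.
Ancestors of a7d0ee2: {4004e15, 513edbe, 7198e59, a7d0ee2, a8dc58b, c95c449, ccbdb9c, dd2da93, f391448}.
Common ancestors: {4004e15, 513edbe, 7198e59, a8dc58b, c95c449, ccbdb9c, dd2da93, f391448}.
Among these, dd2da93 is not an ancestor of any other common ancestor — it is the merge base.

dd2da93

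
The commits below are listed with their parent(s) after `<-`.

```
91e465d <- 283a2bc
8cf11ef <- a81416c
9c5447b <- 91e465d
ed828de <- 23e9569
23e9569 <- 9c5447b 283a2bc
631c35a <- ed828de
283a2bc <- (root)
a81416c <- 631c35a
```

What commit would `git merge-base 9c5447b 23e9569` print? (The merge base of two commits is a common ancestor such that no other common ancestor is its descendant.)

Ancestors of 9c5447b: {283a2bc, 91e465d, 9c5447b}.
Ancestors of 23e9569: {23e9569, 283a2bc, 91e465d, 9c5447b}.
Common ancestors: {283a2bc, 91e465d, 9c5447b}.
Among these, 9c5447b is not an ancestor of any other common ancestor — it is the merge base.

9c5447b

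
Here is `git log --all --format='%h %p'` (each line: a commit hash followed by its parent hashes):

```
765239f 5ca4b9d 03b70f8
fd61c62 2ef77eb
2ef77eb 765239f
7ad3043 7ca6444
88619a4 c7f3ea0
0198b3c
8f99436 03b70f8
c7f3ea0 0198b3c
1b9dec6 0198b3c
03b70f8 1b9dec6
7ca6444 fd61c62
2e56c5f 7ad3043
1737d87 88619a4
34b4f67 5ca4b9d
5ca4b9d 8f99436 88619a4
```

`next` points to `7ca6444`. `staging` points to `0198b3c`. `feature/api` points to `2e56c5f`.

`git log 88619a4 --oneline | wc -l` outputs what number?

Walking parent pointers from 88619a4: reachable set = {0198b3c, 88619a4, c7f3ea0}.
That is 3 commits.

3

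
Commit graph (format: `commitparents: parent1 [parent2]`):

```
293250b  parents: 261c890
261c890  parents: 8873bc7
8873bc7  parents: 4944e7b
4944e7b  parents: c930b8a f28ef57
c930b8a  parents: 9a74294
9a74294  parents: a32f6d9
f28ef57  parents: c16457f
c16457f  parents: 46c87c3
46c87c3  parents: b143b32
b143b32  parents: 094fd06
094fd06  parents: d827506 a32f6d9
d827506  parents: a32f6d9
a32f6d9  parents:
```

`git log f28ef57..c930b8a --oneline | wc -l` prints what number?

2

Reachable from c930b8a: {9a74294, a32f6d9, c930b8a}.
Reachable from f28ef57: {094fd06, 46c87c3, a32f6d9, b143b32, c16457f, d827506, f28ef57}.
In c930b8a's history but not f28ef57's: {9a74294, c930b8a} — 2 commits.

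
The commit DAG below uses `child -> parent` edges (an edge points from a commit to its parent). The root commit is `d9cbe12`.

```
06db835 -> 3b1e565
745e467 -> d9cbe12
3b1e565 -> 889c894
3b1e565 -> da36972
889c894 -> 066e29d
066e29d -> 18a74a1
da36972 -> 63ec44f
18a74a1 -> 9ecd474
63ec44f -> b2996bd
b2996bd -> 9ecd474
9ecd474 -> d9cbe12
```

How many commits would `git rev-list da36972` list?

Walking parent pointers from da36972: reachable set = {63ec44f, 9ecd474, b2996bd, d9cbe12, da36972}.
That is 5 commits.

5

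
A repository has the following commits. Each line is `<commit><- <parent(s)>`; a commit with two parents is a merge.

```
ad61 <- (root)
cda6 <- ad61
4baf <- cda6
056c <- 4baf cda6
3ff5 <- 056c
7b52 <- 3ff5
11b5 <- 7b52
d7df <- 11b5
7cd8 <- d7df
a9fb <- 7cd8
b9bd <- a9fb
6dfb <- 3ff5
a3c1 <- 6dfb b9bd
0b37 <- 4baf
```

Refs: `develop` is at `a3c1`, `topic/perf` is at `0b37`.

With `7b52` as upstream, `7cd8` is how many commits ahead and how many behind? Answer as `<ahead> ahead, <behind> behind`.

Reachable from 7cd8: {056c, 11b5, 3ff5, 4baf, 7b52, 7cd8, ad61, cda6, d7df}.
Reachable from 7b52: {056c, 3ff5, 4baf, 7b52, ad61, cda6}.
Only in 7cd8's history (ahead): {11b5, 7cd8, d7df} — 3.
Only in 7b52's history (behind): {} — 0.

3 ahead, 0 behind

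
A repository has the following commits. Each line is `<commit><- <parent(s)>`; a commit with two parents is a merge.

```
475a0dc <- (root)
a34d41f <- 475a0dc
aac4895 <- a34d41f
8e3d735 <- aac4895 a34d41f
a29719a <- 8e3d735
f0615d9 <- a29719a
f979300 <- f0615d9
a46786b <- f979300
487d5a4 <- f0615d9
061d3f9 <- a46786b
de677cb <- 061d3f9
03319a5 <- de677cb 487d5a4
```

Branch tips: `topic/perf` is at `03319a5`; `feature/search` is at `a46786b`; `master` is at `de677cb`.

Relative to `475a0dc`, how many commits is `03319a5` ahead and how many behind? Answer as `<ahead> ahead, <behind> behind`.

Reachable from 03319a5: {03319a5, 061d3f9, 475a0dc, 487d5a4, 8e3d735, a29719a, a34d41f, a46786b, aac4895, de677cb, f0615d9, f979300}.
Reachable from 475a0dc: {475a0dc}.
Only in 03319a5's history (ahead): {03319a5, 061d3f9, 487d5a4, 8e3d735, a29719a, a34d41f, a46786b, aac4895, de677cb, f0615d9, f979300} — 11.
Only in 475a0dc's history (behind): {} — 0.

11 ahead, 0 behind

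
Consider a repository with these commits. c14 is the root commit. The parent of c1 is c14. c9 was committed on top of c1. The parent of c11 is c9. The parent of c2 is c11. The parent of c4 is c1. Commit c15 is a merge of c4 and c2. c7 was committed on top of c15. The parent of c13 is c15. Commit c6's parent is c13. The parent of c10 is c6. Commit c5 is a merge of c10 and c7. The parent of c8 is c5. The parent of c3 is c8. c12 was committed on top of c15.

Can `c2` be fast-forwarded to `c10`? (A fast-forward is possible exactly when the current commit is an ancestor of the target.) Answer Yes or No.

A fast-forward from c2 to c10 is possible iff c2 is an ancestor of c10.
Ancestors of c10: {c1, c10, c11, c13, c14, c15, c2, c4, c6, c9}.
c2 is among them, so fast-forward is possible.

Yes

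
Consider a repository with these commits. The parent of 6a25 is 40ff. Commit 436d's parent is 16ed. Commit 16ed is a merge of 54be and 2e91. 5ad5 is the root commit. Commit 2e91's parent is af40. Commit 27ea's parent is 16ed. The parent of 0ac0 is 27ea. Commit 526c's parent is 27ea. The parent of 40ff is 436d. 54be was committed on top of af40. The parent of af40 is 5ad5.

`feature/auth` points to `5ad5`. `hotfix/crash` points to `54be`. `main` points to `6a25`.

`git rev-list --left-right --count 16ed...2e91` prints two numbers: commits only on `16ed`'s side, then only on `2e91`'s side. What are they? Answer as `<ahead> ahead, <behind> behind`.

2 ahead, 0 behind

Reachable from 16ed: {16ed, 2e91, 54be, 5ad5, af40}.
Reachable from 2e91: {2e91, 5ad5, af40}.
Only in 16ed's history (ahead): {16ed, 54be} — 2.
Only in 2e91's history (behind): {} — 0.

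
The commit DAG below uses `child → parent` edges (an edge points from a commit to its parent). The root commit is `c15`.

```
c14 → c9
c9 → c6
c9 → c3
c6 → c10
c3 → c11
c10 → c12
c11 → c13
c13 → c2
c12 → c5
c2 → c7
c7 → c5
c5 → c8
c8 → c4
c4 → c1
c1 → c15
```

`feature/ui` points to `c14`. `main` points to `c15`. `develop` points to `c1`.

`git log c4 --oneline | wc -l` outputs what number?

3

Walking parent pointers from c4: reachable set = {c1, c15, c4}.
That is 3 commits.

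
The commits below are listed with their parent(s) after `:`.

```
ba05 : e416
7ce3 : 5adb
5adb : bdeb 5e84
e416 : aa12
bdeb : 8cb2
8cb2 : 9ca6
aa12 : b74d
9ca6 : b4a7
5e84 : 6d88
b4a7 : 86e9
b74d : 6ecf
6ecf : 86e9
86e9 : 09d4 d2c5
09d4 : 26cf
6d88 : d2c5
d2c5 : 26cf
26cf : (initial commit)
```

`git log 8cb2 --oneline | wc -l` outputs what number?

7

Walking parent pointers from 8cb2: reachable set = {09d4, 26cf, 86e9, 8cb2, 9ca6, b4a7, d2c5}.
That is 7 commits.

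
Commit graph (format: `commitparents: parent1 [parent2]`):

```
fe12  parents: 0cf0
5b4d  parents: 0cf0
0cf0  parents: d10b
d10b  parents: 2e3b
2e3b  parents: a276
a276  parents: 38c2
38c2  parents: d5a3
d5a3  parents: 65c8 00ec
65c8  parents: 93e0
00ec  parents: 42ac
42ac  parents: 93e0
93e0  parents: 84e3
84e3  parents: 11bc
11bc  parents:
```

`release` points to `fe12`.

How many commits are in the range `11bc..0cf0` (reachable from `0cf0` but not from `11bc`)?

Reachable from 0cf0: {00ec, 0cf0, 11bc, 2e3b, 38c2, 42ac, 65c8, 84e3, 93e0, a276, d10b, d5a3}.
Reachable from 11bc: {11bc}.
In 0cf0's history but not 11bc's: {00ec, 0cf0, 2e3b, 38c2, 42ac, 65c8, 84e3, 93e0, a276, d10b, d5a3} — 11 commits.

11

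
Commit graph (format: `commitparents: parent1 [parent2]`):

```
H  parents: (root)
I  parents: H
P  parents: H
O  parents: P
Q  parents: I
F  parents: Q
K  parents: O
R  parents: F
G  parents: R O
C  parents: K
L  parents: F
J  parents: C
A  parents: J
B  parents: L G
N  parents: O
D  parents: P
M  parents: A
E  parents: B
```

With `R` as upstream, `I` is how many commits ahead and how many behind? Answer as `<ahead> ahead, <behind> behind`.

0 ahead, 3 behind

Reachable from I: {H, I}.
Reachable from R: {F, H, I, Q, R}.
Only in I's history (ahead): {} — 0.
Only in R's history (behind): {F, Q, R} — 3.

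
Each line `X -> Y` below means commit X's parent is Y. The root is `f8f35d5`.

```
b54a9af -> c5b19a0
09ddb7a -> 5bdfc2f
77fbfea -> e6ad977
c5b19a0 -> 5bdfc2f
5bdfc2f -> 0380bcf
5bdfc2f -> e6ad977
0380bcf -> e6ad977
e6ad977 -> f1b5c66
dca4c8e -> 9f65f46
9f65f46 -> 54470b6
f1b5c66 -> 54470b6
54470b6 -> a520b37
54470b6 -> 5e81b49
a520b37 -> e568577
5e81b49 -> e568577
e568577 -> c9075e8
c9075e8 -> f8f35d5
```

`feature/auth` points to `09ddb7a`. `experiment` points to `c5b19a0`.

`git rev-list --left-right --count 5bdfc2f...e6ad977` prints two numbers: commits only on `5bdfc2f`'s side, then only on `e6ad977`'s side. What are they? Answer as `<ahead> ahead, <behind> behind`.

Reachable from 5bdfc2f: {0380bcf, 54470b6, 5bdfc2f, 5e81b49, a520b37, c9075e8, e568577, e6ad977, f1b5c66, f8f35d5}.
Reachable from e6ad977: {54470b6, 5e81b49, a520b37, c9075e8, e568577, e6ad977, f1b5c66, f8f35d5}.
Only in 5bdfc2f's history (ahead): {0380bcf, 5bdfc2f} — 2.
Only in e6ad977's history (behind): {} — 0.

2 ahead, 0 behind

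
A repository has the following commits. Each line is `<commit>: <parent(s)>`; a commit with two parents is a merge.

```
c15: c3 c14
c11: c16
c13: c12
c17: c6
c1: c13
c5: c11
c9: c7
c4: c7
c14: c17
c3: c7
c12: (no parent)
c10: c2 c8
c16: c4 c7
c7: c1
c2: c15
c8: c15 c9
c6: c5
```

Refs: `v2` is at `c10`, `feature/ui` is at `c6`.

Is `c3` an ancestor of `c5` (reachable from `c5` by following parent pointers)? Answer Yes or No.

Ancestors of c5: {c1, c11, c12, c13, c16, c4, c5, c7}.
c3 is not in that set, so it is not an ancestor of c5.

No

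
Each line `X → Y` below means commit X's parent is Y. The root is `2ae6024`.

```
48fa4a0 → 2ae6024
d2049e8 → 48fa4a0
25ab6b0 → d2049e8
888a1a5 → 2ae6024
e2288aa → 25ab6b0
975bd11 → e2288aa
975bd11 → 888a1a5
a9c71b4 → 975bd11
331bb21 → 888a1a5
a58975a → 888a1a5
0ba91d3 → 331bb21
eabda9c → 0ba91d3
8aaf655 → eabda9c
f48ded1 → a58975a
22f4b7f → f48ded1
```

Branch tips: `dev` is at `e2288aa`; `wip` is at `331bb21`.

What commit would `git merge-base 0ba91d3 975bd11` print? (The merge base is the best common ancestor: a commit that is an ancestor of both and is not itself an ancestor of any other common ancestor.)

888a1a5

Ancestors of 0ba91d3: {0ba91d3, 2ae6024, 331bb21, 888a1a5}.
Ancestors of 975bd11: {25ab6b0, 2ae6024, 48fa4a0, 888a1a5, 975bd11, d2049e8, e2288aa}.
Common ancestors: {2ae6024, 888a1a5}.
Among these, 888a1a5 is not an ancestor of any other common ancestor — it is the merge base.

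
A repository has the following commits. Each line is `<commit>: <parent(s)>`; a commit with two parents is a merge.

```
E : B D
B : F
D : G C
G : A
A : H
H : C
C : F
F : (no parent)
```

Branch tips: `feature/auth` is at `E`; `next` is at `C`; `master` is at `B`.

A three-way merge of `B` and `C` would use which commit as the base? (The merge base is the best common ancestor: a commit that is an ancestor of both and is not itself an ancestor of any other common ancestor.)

F

Ancestors of B: {B, F}.
Ancestors of C: {C, F}.
Common ancestors: {F}.
The only common ancestor is F, so it is the merge base.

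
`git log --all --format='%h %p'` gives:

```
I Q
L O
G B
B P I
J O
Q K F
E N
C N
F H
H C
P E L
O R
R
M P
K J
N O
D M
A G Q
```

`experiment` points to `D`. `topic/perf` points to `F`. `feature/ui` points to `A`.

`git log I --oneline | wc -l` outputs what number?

Walking parent pointers from I: reachable set = {C, F, H, I, J, K, N, O, Q, R}.
That is 10 commits.

10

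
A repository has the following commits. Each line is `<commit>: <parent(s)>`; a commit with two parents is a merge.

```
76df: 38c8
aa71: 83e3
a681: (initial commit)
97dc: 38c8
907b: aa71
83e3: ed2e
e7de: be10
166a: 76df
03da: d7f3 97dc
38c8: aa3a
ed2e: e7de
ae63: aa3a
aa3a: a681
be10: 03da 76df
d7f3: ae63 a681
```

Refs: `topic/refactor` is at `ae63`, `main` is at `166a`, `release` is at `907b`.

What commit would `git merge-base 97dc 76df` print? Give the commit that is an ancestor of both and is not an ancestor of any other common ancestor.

38c8

Ancestors of 97dc: {38c8, 97dc, a681, aa3a}.
Ancestors of 76df: {38c8, 76df, a681, aa3a}.
Common ancestors: {38c8, a681, aa3a}.
Among these, 38c8 is not an ancestor of any other common ancestor — it is the merge base.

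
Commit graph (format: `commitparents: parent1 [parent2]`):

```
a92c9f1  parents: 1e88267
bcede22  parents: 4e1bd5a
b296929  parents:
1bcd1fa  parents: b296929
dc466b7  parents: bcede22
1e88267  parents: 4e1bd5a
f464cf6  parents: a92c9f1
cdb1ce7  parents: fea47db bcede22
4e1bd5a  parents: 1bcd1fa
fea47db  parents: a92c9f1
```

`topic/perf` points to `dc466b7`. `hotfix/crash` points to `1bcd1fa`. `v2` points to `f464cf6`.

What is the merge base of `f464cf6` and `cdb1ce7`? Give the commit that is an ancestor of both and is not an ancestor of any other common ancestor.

Ancestors of f464cf6: {1bcd1fa, 1e88267, 4e1bd5a, a92c9f1, b296929, f464cf6}.
Ancestors of cdb1ce7: {1bcd1fa, 1e88267, 4e1bd5a, a92c9f1, b296929, bcede22, cdb1ce7, fea47db}.
Common ancestors: {1bcd1fa, 1e88267, 4e1bd5a, a92c9f1, b296929}.
Among these, a92c9f1 is not an ancestor of any other common ancestor — it is the merge base.

a92c9f1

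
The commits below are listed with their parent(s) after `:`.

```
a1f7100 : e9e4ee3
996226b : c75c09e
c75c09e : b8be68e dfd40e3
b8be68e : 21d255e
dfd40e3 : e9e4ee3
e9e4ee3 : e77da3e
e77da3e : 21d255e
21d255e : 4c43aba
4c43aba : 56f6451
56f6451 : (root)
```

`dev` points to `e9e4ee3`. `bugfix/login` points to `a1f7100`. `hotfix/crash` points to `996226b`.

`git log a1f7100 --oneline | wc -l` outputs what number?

6

Walking parent pointers from a1f7100: reachable set = {21d255e, 4c43aba, 56f6451, a1f7100, e77da3e, e9e4ee3}.
That is 6 commits.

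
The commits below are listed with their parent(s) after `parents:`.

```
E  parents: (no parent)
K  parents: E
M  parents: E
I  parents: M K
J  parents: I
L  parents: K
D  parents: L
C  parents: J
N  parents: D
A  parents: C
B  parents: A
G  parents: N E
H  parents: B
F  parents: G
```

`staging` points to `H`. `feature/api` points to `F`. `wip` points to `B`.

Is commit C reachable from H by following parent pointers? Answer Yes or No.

Ancestors of H (commits reachable by following parents): {A, B, C, E, H, I, J, K, M}.
C is in that set, so it is an ancestor of H.

Yes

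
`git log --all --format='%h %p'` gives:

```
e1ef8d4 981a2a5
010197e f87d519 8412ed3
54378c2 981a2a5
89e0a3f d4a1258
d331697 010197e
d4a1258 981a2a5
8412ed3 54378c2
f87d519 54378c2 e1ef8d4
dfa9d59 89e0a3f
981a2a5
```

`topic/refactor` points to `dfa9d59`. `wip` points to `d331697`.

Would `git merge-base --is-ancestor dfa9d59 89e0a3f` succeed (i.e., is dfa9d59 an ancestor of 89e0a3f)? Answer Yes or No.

No

Ancestors of 89e0a3f: {89e0a3f, 981a2a5, d4a1258}.
dfa9d59 is not in that set, so it is not an ancestor of 89e0a3f.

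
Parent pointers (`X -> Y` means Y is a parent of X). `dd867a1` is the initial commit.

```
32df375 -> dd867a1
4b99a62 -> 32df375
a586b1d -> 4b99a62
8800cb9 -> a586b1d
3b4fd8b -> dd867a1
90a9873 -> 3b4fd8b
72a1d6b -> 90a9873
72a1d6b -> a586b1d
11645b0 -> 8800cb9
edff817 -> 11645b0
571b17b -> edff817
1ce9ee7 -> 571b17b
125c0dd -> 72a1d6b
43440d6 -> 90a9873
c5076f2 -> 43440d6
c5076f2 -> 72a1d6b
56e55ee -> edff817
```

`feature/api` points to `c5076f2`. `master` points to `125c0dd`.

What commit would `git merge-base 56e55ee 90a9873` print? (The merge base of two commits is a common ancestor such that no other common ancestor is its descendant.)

Ancestors of 56e55ee: {11645b0, 32df375, 4b99a62, 56e55ee, 8800cb9, a586b1d, dd867a1, edff817}.
Ancestors of 90a9873: {3b4fd8b, 90a9873, dd867a1}.
Common ancestors: {dd867a1}.
The only common ancestor is dd867a1, so it is the merge base.

dd867a1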